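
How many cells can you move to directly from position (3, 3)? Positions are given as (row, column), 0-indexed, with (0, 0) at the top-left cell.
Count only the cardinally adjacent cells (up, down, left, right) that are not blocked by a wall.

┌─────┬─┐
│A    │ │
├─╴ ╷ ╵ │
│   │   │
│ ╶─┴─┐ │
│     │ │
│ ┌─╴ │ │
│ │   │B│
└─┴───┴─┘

Checking passable neighbors of (3, 3):
Neighbors: (2, 3)
Count: 1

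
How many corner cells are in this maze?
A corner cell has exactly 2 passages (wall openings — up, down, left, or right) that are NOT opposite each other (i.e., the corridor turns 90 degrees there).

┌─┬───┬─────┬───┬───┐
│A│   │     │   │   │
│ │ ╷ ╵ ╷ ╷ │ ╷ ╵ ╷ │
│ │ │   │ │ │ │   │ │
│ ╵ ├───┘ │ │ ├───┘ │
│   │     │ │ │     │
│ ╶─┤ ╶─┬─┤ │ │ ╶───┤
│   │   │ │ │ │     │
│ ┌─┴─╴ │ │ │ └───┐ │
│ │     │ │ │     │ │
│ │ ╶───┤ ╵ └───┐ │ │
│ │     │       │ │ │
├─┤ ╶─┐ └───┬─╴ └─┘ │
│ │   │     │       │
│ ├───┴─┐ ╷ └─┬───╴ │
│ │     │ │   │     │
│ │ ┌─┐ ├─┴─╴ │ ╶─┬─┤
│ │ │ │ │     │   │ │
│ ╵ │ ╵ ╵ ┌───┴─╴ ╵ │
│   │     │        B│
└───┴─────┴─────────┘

Counting corner cells (2 non-opposite passages):
Total corners: 46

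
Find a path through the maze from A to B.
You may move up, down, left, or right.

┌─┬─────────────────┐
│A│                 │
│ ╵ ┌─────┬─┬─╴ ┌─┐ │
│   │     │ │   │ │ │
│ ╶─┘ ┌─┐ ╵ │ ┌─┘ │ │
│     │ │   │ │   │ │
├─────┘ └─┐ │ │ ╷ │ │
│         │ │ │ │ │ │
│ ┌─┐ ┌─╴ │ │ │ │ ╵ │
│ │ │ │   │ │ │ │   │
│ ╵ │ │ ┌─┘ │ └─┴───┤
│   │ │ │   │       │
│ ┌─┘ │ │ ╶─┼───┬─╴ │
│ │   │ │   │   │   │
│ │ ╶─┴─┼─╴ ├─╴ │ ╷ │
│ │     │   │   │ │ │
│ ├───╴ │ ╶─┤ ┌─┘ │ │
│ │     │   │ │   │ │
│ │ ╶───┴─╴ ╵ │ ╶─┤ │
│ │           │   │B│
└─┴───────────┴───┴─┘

Finding the shortest path through the maze:
Path length: 22 steps
Directions: down → right → up → right → right → right → right → right → right → down → left → down → down → down → down → right → right → right → down → down → down → down

Solution:

┌─┬─────────────────┐
│A│↱ → → → → → ↓    │
│ ╵ ┌─────┬─┬─╴ ┌─┐ │
│↳ ↑│     │ │↓ ↲│ │ │
│ ╶─┘ ┌─┐ ╵ │ ┌─┘ │ │
│     │ │   │↓│   │ │
├─────┘ └─┐ │ │ ╷ │ │
│         │ │↓│ │ │ │
│ ┌─┐ ┌─╴ │ │ │ │ ╵ │
│ │ │ │   │ │↓│ │   │
│ ╵ │ │ ┌─┘ │ └─┴───┤
│   │ │ │   │↳ → → ↓│
│ ┌─┘ │ │ ╶─┼───┬─╴ │
│ │   │ │   │   │  ↓│
│ │ ╶─┴─┼─╴ ├─╴ │ ╷ │
│ │     │   │   │ │↓│
│ ├───╴ │ ╶─┤ ┌─┘ │ │
│ │     │   │ │   │↓│
│ │ ╶───┴─╴ ╵ │ ╶─┤ │
│ │           │   │B│
└─┴───────────┴───┴─┘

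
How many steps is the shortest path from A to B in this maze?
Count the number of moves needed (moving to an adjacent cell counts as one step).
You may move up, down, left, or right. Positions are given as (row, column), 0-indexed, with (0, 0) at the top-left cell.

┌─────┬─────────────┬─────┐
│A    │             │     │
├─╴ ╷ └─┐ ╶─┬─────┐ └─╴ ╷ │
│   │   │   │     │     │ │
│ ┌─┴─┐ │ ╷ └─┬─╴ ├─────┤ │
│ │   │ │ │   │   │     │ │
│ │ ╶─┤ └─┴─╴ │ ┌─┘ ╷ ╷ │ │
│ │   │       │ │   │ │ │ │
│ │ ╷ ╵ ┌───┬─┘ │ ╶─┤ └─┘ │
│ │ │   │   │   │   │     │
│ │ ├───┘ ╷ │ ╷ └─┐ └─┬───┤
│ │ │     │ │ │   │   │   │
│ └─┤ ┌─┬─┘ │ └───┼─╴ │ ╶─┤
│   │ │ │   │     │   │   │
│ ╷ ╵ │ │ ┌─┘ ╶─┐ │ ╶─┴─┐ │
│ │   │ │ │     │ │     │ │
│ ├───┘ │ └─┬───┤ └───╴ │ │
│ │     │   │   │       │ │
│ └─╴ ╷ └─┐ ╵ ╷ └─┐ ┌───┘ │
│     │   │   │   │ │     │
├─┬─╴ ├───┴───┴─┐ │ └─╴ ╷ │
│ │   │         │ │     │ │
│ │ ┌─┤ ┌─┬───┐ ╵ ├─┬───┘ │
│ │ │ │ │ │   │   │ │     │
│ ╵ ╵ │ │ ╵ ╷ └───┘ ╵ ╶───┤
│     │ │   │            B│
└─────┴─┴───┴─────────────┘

Using BFS to find shortest path:
Start: (0, 0), End: (12, 12)
Path found:
(0,0) → (0,1) → (0,2) → (1,2) → (1,3) → (2,3) → (3,3) → (3,4) → (3,5) → (3,6) → (2,6) → (2,5) → (1,5) → (1,4) → (0,4) → (0,5) → (0,6) → (0,7) → (0,8) → (0,9) → (1,9) → (1,10) → (1,11) → (0,11) → (0,12) → (1,12) → (2,12) → (3,12) → (4,12) → (4,11) → (4,10) → (3,10) → (2,10) → (2,9) → (3,9) → (3,8) → (4,8) → (4,9) → (5,9) → (5,10) → (6,10) → (6,9) → (7,9) → (7,10) → (7,11) → (8,11) → (8,10) → (8,9) → (9,9) → (10,9) → (10,10) → (10,11) → (9,11) → (9,12) → (10,12) → (11,12) → (11,11) → (11,10) → (12,10) → (12,11) → (12,12)
Number of steps: 60

Solution:

┌─────┬─────────────┬─────┐
│A → ↓│  ↱ → → → → ↓│  ↱ ↓│
├─╴ ╷ └─┐ ╶─┬─────┐ └─╴ ╷ │
│   │↳ ↓│↑ ↰│     │↳ → ↑│↓│
│ ┌─┴─┐ │ ╷ └─┬─╴ ├─────┤ │
│ │   │↓│ │↑ ↰│   │↓ ↰  │↓│
│ │ ╶─┤ └─┴─╴ │ ┌─┘ ╷ ╷ │ │
│ │   │↳ → → ↑│ │↓ ↲│↑│ │↓│
│ │ ╷ ╵ ┌───┬─┘ │ ╶─┤ └─┘ │
│ │ │   │   │   │↳ ↓│↑ ← ↲│
│ │ ├───┘ ╷ │ ╷ └─┐ └─┬───┤
│ │ │     │ │ │   │↳ ↓│   │
│ └─┤ ┌─┬─┘ │ └───┼─╴ │ ╶─┤
│   │ │ │   │     │↓ ↲│   │
│ ╷ ╵ │ │ ┌─┘ ╶─┐ │ ╶─┴─┐ │
│ │   │ │ │     │ │↳ → ↓│ │
│ ├───┘ │ └─┬───┤ └───╴ │ │
│ │     │   │   │  ↓ ← ↲│ │
│ └─╴ ╷ └─┐ ╵ ╷ └─┐ ┌───┘ │
│     │   │   │   │↓│  ↱ ↓│
├─┬─╴ ├───┴───┴─┐ │ └─╴ ╷ │
│ │   │         │ │↳ → ↑│↓│
│ │ ┌─┤ ┌─┬───┐ ╵ ├─┬───┘ │
│ │ │ │ │ │   │   │ │↓ ← ↲│
│ ╵ ╵ │ │ ╵ ╷ └───┘ ╵ ╶───┤
│     │ │   │        ↳ → B│
└─────┴─┴───┴─────────────┘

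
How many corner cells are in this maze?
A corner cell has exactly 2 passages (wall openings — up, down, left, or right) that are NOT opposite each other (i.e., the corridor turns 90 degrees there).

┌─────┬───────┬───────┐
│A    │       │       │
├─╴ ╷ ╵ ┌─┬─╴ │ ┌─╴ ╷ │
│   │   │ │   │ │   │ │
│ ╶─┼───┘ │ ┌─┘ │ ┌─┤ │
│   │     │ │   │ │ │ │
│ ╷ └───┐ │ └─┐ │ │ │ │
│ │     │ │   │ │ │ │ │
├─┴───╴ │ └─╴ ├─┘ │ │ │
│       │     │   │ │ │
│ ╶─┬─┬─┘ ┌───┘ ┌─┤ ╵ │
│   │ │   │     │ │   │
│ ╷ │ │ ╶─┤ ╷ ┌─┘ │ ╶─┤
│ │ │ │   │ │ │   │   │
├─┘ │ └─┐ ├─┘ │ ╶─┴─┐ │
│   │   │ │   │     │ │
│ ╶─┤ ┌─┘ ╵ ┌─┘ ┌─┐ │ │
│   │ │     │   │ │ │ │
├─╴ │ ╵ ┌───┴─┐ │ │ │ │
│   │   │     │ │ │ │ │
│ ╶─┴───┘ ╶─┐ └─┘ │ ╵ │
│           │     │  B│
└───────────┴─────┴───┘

Counting corner cells (2 non-opposite passages):
Total corners: 55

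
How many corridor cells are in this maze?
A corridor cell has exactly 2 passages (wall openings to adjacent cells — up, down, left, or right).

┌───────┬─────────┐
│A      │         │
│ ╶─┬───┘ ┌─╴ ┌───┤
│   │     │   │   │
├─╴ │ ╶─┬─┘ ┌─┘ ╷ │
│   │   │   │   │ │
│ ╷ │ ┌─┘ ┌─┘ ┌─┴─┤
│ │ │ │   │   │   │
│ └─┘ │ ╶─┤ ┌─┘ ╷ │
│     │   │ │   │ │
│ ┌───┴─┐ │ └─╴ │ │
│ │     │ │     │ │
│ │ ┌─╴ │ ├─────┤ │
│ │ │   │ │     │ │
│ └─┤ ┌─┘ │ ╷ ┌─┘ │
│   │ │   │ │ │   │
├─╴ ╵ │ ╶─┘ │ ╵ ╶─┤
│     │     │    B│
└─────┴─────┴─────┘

Counting cells with exactly 2 passages:
Total corridor cells: 63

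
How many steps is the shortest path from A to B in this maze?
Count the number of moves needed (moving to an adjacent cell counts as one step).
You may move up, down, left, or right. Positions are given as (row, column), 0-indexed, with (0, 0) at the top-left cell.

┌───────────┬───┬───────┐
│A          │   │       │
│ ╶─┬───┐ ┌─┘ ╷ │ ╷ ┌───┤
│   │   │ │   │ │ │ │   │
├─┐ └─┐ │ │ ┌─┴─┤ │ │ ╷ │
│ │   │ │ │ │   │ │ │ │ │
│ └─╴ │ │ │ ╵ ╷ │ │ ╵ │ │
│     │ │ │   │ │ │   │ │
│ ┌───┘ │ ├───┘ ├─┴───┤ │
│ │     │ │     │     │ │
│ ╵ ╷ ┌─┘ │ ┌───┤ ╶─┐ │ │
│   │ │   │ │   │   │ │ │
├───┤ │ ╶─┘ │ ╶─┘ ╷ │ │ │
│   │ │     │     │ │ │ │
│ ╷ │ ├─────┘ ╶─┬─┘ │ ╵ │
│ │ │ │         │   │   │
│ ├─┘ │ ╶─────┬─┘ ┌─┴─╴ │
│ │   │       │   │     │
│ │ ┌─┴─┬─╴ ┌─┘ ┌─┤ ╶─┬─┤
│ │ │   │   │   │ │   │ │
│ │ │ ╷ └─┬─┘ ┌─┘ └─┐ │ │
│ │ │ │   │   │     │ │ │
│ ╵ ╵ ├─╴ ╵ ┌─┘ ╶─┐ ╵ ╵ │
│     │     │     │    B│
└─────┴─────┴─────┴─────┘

Using BFS to find shortest path:
Start: (0, 0), End: (11, 11)
Path found:
(0,0) → (1,0) → (1,1) → (2,1) → (2,2) → (3,2) → (3,1) → (3,0) → (4,0) → (5,0) → (5,1) → (4,1) → (4,2) → (5,2) → (6,2) → (7,2) → (8,2) → (8,1) → (9,1) → (10,1) → (11,1) → (11,2) → (10,2) → (9,2) → (9,3) → (10,3) → (10,4) → (11,4) → (11,5) → (10,5) → (10,6) → (9,6) → (9,7) → (8,7) → (8,8) → (7,8) → (7,9) → (6,9) → (5,9) → (5,8) → (4,8) → (4,9) → (4,10) → (5,10) → (6,10) → (7,10) → (7,11) → (8,11) → (8,10) → (8,9) → (9,9) → (9,10) → (10,10) → (11,10) → (11,11)
Number of steps: 54

Solution:

┌───────────┬───┬───────┐
│A          │   │       │
│ ╶─┬───┐ ┌─┘ ╷ │ ╷ ┌───┤
│↳ ↓│   │ │   │ │ │ │   │
├─┐ └─┐ │ │ ┌─┴─┤ │ │ ╷ │
│ │↳ ↓│ │ │ │   │ │ │ │ │
│ └─╴ │ │ │ ╵ ╷ │ │ ╵ │ │
│↓ ← ↲│ │ │   │ │ │   │ │
│ ┌───┘ │ ├───┘ ├─┴───┤ │
│↓│↱ ↓  │ │     │↱ → ↓│ │
│ ╵ ╷ ┌─┘ │ ┌───┤ ╶─┐ │ │
│↳ ↑│↓│   │ │   │↑ ↰│↓│ │
├───┤ │ ╶─┘ │ ╶─┘ ╷ │ │ │
│   │↓│     │     │↑│↓│ │
│ ╷ │ ├─────┘ ╶─┬─┘ │ ╵ │
│ │ │↓│         │↱ ↑│↳ ↓│
│ ├─┘ │ ╶─────┬─┘ ┌─┴─╴ │
│ │↓ ↲│       │↱ ↑│↓ ← ↲│
│ │ ┌─┴─┬─╴ ┌─┘ ┌─┤ ╶─┬─┤
│ │↓│↱ ↓│   │↱ ↑│ │↳ ↓│ │
│ │ │ ╷ └─┬─┘ ┌─┘ └─┐ │ │
│ │↓│↑│↳ ↓│↱ ↑│     │↓│ │
│ ╵ ╵ ├─╴ ╵ ┌─┘ ╶─┐ ╵ ╵ │
│  ↳ ↑│  ↳ ↑│     │  ↳ B│
└─────┴─────┴─────┴─────┘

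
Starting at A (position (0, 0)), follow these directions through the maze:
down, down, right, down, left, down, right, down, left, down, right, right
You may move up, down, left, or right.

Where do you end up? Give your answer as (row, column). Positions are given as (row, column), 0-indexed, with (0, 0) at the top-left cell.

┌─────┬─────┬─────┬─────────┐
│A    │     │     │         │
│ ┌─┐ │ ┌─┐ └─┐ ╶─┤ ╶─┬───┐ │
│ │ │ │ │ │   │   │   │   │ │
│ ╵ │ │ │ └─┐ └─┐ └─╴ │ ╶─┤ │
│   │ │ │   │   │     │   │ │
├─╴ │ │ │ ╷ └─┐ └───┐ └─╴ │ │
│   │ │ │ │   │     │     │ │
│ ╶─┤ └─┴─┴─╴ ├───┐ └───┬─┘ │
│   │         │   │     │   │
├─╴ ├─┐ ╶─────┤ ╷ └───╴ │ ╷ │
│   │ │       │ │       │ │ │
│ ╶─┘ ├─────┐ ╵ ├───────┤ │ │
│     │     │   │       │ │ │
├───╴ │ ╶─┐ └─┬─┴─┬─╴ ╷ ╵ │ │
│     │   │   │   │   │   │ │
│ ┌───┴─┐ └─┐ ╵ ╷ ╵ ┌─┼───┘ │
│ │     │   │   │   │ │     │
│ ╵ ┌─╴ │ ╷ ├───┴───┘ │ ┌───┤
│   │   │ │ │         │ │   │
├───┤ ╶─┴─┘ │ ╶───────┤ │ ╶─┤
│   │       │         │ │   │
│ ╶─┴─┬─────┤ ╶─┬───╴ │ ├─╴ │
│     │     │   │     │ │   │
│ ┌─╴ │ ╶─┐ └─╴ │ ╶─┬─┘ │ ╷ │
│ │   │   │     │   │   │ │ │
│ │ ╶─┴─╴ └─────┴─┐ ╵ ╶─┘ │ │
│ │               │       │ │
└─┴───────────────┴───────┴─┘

Following directions step by step:
Start: (0, 0)
  down: (0, 0) → (1, 0)
  down: (1, 0) → (2, 0)
  right: (2, 0) → (2, 1)
  down: (2, 1) → (3, 1)
  left: (3, 1) → (3, 0)
  down: (3, 0) → (4, 0)
  right: (4, 0) → (4, 1)
  down: (4, 1) → (5, 1)
  left: (5, 1) → (5, 0)
  down: (5, 0) → (6, 0)
  right: (6, 0) → (6, 1)
  right: (6, 1) → (6, 2)
Final position: (6, 2)

Path taken:

┌─────┬─────┬─────┬─────────┐
│A    │     │     │         │
│ ┌─┐ │ ┌─┐ └─┐ ╶─┤ ╶─┬───┐ │
│↓│ │ │ │ │   │   │   │   │ │
│ ╵ │ │ │ └─┐ └─┐ └─╴ │ ╶─┤ │
│↳ ↓│ │ │   │   │     │   │ │
├─╴ │ │ │ ╷ └─┐ └───┐ └─╴ │ │
│↓ ↲│ │ │ │   │     │     │ │
│ ╶─┤ └─┴─┴─╴ ├───┐ └───┬─┘ │
│↳ ↓│         │   │     │   │
├─╴ ├─┐ ╶─────┤ ╷ └───╴ │ ╷ │
│↓ ↲│ │       │ │       │ │ │
│ ╶─┘ ├─────┐ ╵ ├───────┤ │ │
│↳ → B│     │   │       │ │ │
├───╴ │ ╶─┐ └─┬─┴─┬─╴ ╷ ╵ │ │
│     │   │   │   │   │   │ │
│ ┌───┴─┐ └─┐ ╵ ╷ ╵ ┌─┼───┘ │
│ │     │   │   │   │ │     │
│ ╵ ┌─╴ │ ╷ ├───┴───┘ │ ┌───┤
│   │   │ │ │         │ │   │
├───┤ ╶─┴─┘ │ ╶───────┤ │ ╶─┤
│   │       │         │ │   │
│ ╶─┴─┬─────┤ ╶─┬───╴ │ ├─╴ │
│     │     │   │     │ │   │
│ ┌─╴ │ ╶─┐ └─╴ │ ╶─┬─┘ │ ╷ │
│ │   │   │     │   │   │ │ │
│ │ ╶─┴─╴ └─────┴─┐ ╵ ╶─┘ │ │
│ │               │       │ │
└─┴───────────────┴───────┴─┘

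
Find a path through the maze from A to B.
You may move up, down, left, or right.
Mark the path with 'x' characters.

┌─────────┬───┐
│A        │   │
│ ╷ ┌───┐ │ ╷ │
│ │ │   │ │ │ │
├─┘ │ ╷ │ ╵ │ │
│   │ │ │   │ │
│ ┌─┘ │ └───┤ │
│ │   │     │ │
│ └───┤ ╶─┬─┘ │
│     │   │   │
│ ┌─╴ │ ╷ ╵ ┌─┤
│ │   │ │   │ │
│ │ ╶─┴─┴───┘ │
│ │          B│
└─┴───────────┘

Finding the shortest path through the maze:
Path length: 16 steps
Directions: right → down → down → left → down → down → right → right → down → left → down → right → right → right → right → right

Solution:

┌─────────┬───┐
│A x      │   │
│ ╷ ┌───┐ │ ╷ │
│ │x│   │ │ │ │
├─┘ │ ╷ │ ╵ │ │
│x x│ │ │   │ │
│ ┌─┘ │ └───┤ │
│x│   │     │ │
│ └───┤ ╶─┬─┘ │
│x x x│   │   │
│ ┌─╴ │ ╷ ╵ ┌─┤
│ │x x│ │   │ │
│ │ ╶─┴─┴───┘ │
│ │x x x x x B│
└─┴───────────┘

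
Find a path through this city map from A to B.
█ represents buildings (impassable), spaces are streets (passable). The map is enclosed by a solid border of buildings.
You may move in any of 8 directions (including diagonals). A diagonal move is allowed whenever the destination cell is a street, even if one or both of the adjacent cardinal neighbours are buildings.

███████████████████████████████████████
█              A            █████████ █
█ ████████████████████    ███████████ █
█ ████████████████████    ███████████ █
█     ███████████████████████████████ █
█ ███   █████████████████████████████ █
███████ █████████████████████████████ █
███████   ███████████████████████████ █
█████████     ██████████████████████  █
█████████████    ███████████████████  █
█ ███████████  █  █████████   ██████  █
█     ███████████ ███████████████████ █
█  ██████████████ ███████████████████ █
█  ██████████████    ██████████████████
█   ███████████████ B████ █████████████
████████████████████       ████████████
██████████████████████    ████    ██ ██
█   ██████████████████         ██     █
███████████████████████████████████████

Finding the shortest path from A to B:
Movement: 8-directional
Path length: 35 steps
Directions: left → left → left → left → left → left → left → left → left → left → left → left → left → down-left → down → down-right → right → right → right → down-right → down-right → down-right → right → down-right → right → right → right → down-right → right → down-right → down-right → down → down-right → right → down-right

Solution:

███████████████████████████████████████
█ ↙←←←←←←←←←←←←A            █████████ █
█↓████████████████████    ███████████ █
█↘████████████████████    ███████████ █
█ →→→↘███████████████████████████████ █
█ ███ ↘ █████████████████████████████ █
███████↘█████████████████████████████ █
███████ →↘███████████████████████████ █
█████████ →→→↘██████████████████████  █
█████████████ →↘ ███████████████████  █
█ ███████████  █↘ █████████   ██████  █
█     ███████████↓███████████████████ █
█  ██████████████↘███████████████████ █
█  ██████████████ →↘ ██████████████████
█   ███████████████ B████ █████████████
████████████████████       ████████████
██████████████████████    ████    ██ ██
█   ██████████████████         ██     █
███████████████████████████████████████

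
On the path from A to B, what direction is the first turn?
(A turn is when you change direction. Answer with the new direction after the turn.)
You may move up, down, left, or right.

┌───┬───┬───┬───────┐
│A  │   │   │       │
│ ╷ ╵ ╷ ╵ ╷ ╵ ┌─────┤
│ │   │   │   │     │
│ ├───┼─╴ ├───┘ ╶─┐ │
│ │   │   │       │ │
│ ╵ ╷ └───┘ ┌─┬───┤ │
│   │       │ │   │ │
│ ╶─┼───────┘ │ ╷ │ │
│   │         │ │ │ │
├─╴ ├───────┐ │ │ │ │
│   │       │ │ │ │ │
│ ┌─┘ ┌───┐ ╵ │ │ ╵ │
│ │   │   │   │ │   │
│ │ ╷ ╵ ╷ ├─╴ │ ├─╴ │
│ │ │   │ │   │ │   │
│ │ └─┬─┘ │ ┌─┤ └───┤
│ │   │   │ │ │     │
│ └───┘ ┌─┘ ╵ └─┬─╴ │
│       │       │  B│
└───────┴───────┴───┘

Directions: down, down, down, right, up, right, down, right, right, right, up, right, right, up, right, right, down, down, down, down, down, left, up, up, up, left, down, down, down, down, down, right, right, down
First turn direction: right

Solution:

┌───┬───┬───┬───────┐
│A  │   │   │       │
│ ╷ ╵ ╷ ╵ ╷ ╵ ┌─────┤
│↓│   │   │   │↱ → ↓│
│ ├───┼─╴ ├───┘ ╶─┐ │
│↓│↱ ↓│   │↱ → ↑  │↓│
│ ╵ ╷ └───┘ ┌─┬───┤ │
│↳ ↑│↳ → → ↑│ │↓ ↰│↓│
│ ╶─┼───────┘ │ ╷ │ │
│   │         │↓│↑│↓│
├─╴ ├───────┐ │ │ │ │
│   │       │ │↓│↑│↓│
│ ┌─┘ ┌───┐ ╵ │ │ ╵ │
│ │   │   │   │↓│↑ ↲│
│ │ ╷ ╵ ╷ ├─╴ │ ├─╴ │
│ │ │   │ │   │↓│   │
│ │ └─┬─┘ │ ┌─┤ └───┤
│ │   │   │ │ │↳ → ↓│
│ └───┘ ┌─┘ ╵ └─┬─╴ │
│       │       │  B│
└───────┴───────┴───┘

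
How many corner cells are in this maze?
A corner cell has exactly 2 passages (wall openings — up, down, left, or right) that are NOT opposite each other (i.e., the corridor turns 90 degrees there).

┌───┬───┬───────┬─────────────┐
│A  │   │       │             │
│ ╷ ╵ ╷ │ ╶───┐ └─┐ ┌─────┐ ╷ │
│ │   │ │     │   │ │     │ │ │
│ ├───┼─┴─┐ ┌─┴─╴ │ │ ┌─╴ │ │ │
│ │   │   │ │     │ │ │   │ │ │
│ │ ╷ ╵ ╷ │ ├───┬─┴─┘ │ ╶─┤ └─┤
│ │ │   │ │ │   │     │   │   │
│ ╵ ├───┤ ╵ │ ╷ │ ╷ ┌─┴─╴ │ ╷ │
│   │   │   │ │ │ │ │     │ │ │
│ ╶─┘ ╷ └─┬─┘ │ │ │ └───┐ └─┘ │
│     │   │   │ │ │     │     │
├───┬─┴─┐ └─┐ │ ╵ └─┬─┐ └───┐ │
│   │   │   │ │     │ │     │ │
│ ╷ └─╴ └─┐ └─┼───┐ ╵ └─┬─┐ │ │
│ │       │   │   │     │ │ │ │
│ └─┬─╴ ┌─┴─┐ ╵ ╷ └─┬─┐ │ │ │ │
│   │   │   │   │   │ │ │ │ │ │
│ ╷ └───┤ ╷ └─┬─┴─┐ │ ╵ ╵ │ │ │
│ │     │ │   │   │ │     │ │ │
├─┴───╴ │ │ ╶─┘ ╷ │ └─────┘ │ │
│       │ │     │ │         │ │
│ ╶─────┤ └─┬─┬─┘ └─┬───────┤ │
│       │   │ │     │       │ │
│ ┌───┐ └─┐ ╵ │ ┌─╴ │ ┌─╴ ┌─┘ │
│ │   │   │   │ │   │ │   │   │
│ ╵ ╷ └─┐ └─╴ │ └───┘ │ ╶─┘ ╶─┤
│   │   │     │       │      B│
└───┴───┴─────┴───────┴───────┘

Counting corner cells (2 non-opposite passages):
Total corners: 102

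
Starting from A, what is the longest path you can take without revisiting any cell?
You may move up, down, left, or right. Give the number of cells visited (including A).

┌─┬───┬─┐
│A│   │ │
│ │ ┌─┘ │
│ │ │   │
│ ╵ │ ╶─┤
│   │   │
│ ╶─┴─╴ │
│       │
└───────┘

Finding longest simple path using DFS:
Start: (0, 0)
Longest path visits 12 cells
Path: A → down → down → down → right → right → right → up → left → up → right → up

Solution:

┌─┬───┬─┐
│A│   │B│
│ │ ┌─┘ │
│↓│ │↱ ↑│
│ ╵ │ ╶─┤
│↓  │↑ ↰│
│ ╶─┴─╴ │
│↳ → → ↑│
└───────┘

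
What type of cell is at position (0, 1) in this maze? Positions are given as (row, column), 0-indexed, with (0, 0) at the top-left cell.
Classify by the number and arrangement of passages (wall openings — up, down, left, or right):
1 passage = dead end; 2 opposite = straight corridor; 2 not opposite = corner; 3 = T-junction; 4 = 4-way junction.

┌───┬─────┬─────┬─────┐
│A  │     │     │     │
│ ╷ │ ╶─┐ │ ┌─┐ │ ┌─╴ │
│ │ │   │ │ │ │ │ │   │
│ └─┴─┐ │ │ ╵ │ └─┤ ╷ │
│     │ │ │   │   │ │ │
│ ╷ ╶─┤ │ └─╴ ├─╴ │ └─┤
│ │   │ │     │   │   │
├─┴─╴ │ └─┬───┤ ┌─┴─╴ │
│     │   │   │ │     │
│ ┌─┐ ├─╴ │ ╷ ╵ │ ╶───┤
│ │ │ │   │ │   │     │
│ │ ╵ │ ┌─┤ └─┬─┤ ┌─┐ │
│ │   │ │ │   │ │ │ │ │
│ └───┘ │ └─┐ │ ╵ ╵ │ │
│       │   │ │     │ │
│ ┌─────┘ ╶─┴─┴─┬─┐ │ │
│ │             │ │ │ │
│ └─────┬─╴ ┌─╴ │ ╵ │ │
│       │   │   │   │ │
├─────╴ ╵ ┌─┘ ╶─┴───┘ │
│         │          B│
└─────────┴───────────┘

Checking cell at (0, 1):
Number of passages: 2
Cell type: corner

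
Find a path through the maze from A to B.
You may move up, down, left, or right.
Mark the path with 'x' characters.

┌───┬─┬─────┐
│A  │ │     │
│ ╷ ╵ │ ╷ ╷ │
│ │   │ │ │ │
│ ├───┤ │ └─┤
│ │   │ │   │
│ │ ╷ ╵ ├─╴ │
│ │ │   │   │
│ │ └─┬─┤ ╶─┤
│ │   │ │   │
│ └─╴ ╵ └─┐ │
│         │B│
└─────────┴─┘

Finding the shortest path through the maze:
Path length: 26 steps
Directions: down → down → down → down → down → right → right → up → left → up → up → right → down → right → up → up → up → right → down → down → right → down → left → down → right → down

Solution:

┌───┬─┬─────┐
│A  │ │x x  │
│ ╷ ╵ │ ╷ ╷ │
│x│   │x│x│ │
│ ├───┤ │ └─┤
│x│x x│x│x x│
│ │ ╷ ╵ ├─╴ │
│x│x│x x│x x│
│ │ └─┬─┤ ╶─┤
│x│x x│ │x x│
│ └─╴ ╵ └─┐ │
│x x x    │B│
└─────────┴─┘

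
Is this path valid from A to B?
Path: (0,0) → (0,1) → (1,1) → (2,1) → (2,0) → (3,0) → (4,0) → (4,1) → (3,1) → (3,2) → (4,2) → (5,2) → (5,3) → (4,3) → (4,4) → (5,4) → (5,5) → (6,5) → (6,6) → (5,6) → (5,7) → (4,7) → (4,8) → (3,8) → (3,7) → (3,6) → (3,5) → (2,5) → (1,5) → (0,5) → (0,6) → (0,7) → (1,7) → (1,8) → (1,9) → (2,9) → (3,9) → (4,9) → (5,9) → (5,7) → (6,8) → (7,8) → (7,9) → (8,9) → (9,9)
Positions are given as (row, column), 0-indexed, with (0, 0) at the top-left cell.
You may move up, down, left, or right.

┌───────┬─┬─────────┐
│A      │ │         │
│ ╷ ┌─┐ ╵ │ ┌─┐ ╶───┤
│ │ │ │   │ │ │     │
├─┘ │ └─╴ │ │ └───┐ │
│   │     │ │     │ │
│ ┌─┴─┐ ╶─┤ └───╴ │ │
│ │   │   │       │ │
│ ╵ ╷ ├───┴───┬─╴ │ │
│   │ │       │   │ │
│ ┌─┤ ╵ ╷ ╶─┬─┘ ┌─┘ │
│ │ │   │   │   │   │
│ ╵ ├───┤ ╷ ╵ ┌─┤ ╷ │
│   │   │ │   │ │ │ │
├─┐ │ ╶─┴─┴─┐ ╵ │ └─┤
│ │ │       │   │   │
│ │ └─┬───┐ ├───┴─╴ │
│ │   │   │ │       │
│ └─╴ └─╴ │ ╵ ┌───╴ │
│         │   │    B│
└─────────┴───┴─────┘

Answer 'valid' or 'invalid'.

Checking path validity:
Result: Invalid move at step 39: cannot move from (5, 9) to (5, 7).

invalid

Correct solution:

┌───────┬─┬─────────┐
│A ↓    │ │↱ → ↓    │
│ ╷ ┌─┐ ╵ │ ┌─┐ ╶───┤
│ │↓│ │   │↑│ │↳ → ↓│
├─┘ │ └─╴ │ │ └───┐ │
│↓ ↲│     │↑│     │↓│
│ ┌─┴─┐ ╶─┤ └───╴ │ │
│↓│↱ ↓│   │↑ ← ← ↰│↓│
│ ╵ ╷ ├───┴───┬─╴ │ │
│↳ ↑│↓│↱ ↓    │↱ ↑│↓│
│ ┌─┤ ╵ ╷ ╶─┬─┘ ┌─┘ │
│ │ │↳ ↑│↳ ↓│↱ ↑│↓ ↲│
│ ╵ ├───┤ ╷ ╵ ┌─┤ ╷ │
│   │   │ │↳ ↑│ │↓│ │
├─┐ │ ╶─┴─┴─┐ ╵ │ └─┤
│ │ │       │   │↳ ↓│
│ │ └─┬───┐ ├───┴─╴ │
│ │   │   │ │      ↓│
│ └─╴ └─╴ │ ╵ ┌───╴ │
│         │   │    B│
└─────────┴───┴─────┘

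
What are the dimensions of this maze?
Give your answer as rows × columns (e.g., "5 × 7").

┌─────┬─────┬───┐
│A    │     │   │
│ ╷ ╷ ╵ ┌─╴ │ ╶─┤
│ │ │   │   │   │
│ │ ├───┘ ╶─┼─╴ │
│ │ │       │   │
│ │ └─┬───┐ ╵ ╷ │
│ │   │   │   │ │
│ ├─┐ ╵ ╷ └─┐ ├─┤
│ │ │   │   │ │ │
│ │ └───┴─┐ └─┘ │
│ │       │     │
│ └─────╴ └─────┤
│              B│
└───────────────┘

Counting the maze dimensions:
Rows (vertical): 7
Columns (horizontal): 8
Dimensions: 7 × 8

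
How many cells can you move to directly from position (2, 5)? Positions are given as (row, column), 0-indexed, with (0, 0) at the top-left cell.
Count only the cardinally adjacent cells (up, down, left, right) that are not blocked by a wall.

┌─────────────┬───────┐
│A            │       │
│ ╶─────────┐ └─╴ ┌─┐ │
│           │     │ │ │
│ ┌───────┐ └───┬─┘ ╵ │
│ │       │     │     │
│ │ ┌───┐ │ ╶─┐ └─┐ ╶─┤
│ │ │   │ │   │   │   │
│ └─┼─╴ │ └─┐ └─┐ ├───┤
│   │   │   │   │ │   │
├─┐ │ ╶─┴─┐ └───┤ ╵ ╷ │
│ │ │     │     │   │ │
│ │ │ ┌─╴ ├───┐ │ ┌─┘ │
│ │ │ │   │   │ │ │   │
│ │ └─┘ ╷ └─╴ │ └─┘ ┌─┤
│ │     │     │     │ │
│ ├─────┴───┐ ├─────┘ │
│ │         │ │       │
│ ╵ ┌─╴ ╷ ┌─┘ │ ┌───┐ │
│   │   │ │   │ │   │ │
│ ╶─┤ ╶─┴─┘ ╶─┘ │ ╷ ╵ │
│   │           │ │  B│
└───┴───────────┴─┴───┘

Checking passable neighbors of (2, 5):
Neighbors: (1, 5), (3, 5), (2, 6)
Count: 3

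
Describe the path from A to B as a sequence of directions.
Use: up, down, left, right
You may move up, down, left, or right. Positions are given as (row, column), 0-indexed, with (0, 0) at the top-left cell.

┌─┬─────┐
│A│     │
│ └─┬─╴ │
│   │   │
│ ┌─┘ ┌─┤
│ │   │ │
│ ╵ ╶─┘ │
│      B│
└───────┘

Finding the path and converting it to directions:
Path through cells: (0,0) → (1,0) → (2,0) → (3,0) → (3,1) → (3,2) → (3,3)
Directions: down, down, down, right, right, right

Solution:

┌─┬─────┐
│A│     │
│ └─┬─╴ │
│↓  │   │
│ ┌─┘ ┌─┤
│↓│   │ │
│ ╵ ╶─┘ │
│↳ → → B│
└───────┘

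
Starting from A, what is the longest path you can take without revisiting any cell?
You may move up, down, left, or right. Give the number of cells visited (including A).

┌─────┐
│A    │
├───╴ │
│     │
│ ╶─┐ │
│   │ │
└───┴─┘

Finding longest simple path using DFS:
Start: (0, 0)
Longest path visits 8 cells
Path: A → right → right → down → left → left → down → right

Solution:

┌─────┐
│A → ↓│
├───╴ │
│↓ ← ↲│
│ ╶─┐ │
│↳ B│ │
└───┴─┘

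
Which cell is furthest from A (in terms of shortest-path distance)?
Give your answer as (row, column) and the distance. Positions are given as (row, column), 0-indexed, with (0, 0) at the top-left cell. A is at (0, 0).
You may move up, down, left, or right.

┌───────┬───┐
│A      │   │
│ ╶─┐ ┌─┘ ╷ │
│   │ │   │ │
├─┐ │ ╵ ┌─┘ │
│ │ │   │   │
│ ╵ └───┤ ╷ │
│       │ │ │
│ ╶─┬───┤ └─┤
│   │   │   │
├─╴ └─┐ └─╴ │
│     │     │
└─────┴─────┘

Computing BFS distances from A to all cells:
Furthest cell: (4, 2)
Distance: 20 steps

Path from A to the furthest cell:

┌───────┬───┐
│A → ↓  │↱ ↓│
│ ╶─┐ ┌─┘ ╷ │
│   │↓│↱ ↑│↓│
├─┐ │ ╵ ┌─┘ │
│ │ │↳ ↑│↓ ↲│
│ ╵ └───┤ ╷ │
│       │↓│ │
│ ╶─┬───┤ └─┤
│   │B ↰│↳ ↓│
├─╴ └─┐ └─╴ │
│     │↑ ← ↲│
└─────┴─────┘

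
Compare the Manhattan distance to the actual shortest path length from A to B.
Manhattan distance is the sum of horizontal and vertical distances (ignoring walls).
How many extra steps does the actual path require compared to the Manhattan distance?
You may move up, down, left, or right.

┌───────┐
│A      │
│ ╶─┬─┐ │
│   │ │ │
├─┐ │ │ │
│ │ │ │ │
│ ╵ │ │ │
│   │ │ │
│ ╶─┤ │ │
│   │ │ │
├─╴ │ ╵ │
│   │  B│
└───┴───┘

Manhattan distance: |5 - 0| + |3 - 0| = 8
Actual path length: 8
Extra steps: 8 - 8 = 0

Solution:

┌───────┐
│A → → ↓│
│ ╶─┬─┐ │
│   │ │↓│
├─┐ │ │ │
│ │ │ │↓│
│ ╵ │ │ │
│   │ │↓│
│ ╶─┤ │ │
│   │ │↓│
├─╴ │ ╵ │
│   │  B│
└───┴───┘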